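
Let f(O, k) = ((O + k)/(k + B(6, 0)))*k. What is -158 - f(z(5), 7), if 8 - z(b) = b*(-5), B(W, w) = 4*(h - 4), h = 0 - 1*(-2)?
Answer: 122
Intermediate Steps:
h = 2 (h = 0 + 2 = 2)
B(W, w) = -8 (B(W, w) = 4*(2 - 4) = 4*(-2) = -8)
z(b) = 8 + 5*b (z(b) = 8 - b*(-5) = 8 - (-5)*b = 8 + 5*b)
f(O, k) = k*(O + k)/(-8 + k) (f(O, k) = ((O + k)/(k - 8))*k = ((O + k)/(-8 + k))*k = k*(O + k)/(-8 + k))
-158 - f(z(5), 7) = -158 - 7*((8 + 5*5) + 7)/(-8 + 7) = -158 - 7*((8 + 25) + 7)/(-1) = -158 - 7*(-1)*(33 + 7) = -158 - 7*(-1)*40 = -158 - 1*(-280) = -158 + 280 = 122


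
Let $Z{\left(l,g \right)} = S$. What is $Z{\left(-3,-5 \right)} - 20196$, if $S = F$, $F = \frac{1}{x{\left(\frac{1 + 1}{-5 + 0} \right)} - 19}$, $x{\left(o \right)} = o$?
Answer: $- \frac{1959017}{97} \approx -20196.0$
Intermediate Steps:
$F = - \frac{5}{97}$ ($F = \frac{1}{\frac{1 + 1}{-5 + 0} - 19} = \frac{1}{\frac{2}{-5} - 19} = \frac{1}{2 \left(- \frac{1}{5}\right) - 19} = \frac{1}{- \frac{2}{5} - 19} = \frac{1}{- \frac{97}{5}} = - \frac{5}{97} \approx -0.051546$)
$S = - \frac{5}{97} \approx -0.051546$
$Z{\left(l,g \right)} = - \frac{5}{97}$
$Z{\left(-3,-5 \right)} - 20196 = - \frac{5}{97} - 20196 = - \frac{1959017}{97}$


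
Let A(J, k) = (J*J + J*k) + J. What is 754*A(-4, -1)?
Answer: 12064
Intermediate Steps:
A(J, k) = J + J² + J*k (A(J, k) = (J² + J*k) + J = J + J² + J*k)
754*A(-4, -1) = 754*(-4*(1 - 4 - 1)) = 754*(-4*(-4)) = 754*16 = 12064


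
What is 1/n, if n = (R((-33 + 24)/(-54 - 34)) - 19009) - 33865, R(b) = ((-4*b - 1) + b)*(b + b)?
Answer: -3872/204729163 ≈ -1.8913e-5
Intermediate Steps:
R(b) = 2*b*(-1 - 3*b) (R(b) = ((-1 - 4*b) + b)*(2*b) = (-1 - 3*b)*(2*b) = 2*b*(-1 - 3*b))
n = -204729163/3872 (n = (-2*(-33 + 24)/(-54 - 34)*(1 + 3*((-33 + 24)/(-54 - 34))) - 19009) - 33865 = (-2*(-9/(-88))*(1 + 3*(-9/(-88))) - 19009) - 33865 = (-2*(-9*(-1/88))*(1 + 3*(-9*(-1/88))) - 19009) - 33865 = (-2*9/88*(1 + 3*(9/88)) - 19009) - 33865 = (-2*9/88*(1 + 27/88) - 19009) - 33865 = (-2*9/88*115/88 - 19009) - 33865 = (-1035/3872 - 19009) - 33865 = -73603883/3872 - 33865 = -204729163/3872 ≈ -52874.)
1/n = 1/(-204729163/3872) = -3872/204729163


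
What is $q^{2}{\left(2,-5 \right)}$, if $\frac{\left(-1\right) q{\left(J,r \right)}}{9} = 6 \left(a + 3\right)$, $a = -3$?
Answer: $0$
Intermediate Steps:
$q{\left(J,r \right)} = 0$ ($q{\left(J,r \right)} = - 9 \cdot 6 \left(-3 + 3\right) = - 9 \cdot 6 \cdot 0 = \left(-9\right) 0 = 0$)
$q^{2}{\left(2,-5 \right)} = 0^{2} = 0$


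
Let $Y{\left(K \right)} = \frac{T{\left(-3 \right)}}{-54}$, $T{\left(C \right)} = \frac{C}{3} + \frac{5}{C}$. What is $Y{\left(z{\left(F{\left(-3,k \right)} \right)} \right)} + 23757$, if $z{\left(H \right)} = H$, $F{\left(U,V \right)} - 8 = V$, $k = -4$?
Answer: $\frac{1924321}{81} \approx 23757.0$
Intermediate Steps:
$F{\left(U,V \right)} = 8 + V$
$T{\left(C \right)} = \frac{5}{C} + \frac{C}{3}$ ($T{\left(C \right)} = C \frac{1}{3} + \frac{5}{C} = \frac{C}{3} + \frac{5}{C} = \frac{5}{C} + \frac{C}{3}$)
$Y{\left(K \right)} = \frac{4}{81}$ ($Y{\left(K \right)} = \frac{\frac{5}{-3} + \frac{1}{3} \left(-3\right)}{-54} = \left(5 \left(- \frac{1}{3}\right) - 1\right) \left(- \frac{1}{54}\right) = \left(- \frac{5}{3} - 1\right) \left(- \frac{1}{54}\right) = \left(- \frac{8}{3}\right) \left(- \frac{1}{54}\right) = \frac{4}{81}$)
$Y{\left(z{\left(F{\left(-3,k \right)} \right)} \right)} + 23757 = \frac{4}{81} + 23757 = \frac{1924321}{81}$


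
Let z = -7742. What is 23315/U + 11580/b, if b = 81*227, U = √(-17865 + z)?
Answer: 3860/6129 - 23315*I*√25607/25607 ≈ 0.62979 - 145.7*I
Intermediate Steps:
U = I*√25607 (U = √(-17865 - 7742) = √(-25607) = I*√25607 ≈ 160.02*I)
b = 18387
23315/U + 11580/b = 23315/((I*√25607)) + 11580/18387 = 23315*(-I*√25607/25607) + 11580*(1/18387) = -23315*I*√25607/25607 + 3860/6129 = 3860/6129 - 23315*I*√25607/25607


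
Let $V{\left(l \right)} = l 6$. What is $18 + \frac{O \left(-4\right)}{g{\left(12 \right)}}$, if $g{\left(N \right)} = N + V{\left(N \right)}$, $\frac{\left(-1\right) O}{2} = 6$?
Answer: $\frac{130}{7} \approx 18.571$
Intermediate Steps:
$V{\left(l \right)} = 6 l$
$O = -12$ ($O = \left(-2\right) 6 = -12$)
$g{\left(N \right)} = 7 N$ ($g{\left(N \right)} = N + 6 N = 7 N$)
$18 + \frac{O \left(-4\right)}{g{\left(12 \right)}} = 18 + \frac{\left(-12\right) \left(-4\right)}{7 \cdot 12} = 18 + \frac{1}{84} \cdot 48 = 18 + \frac{4}{7} = \frac{130}{7}$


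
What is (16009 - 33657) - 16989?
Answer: -34637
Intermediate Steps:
(16009 - 33657) - 16989 = -17648 - 16989 = -34637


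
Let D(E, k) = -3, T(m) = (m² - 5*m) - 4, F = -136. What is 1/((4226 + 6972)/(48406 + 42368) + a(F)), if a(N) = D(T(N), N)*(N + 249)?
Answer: -45387/15380594 ≈ -0.0029509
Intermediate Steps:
T(m) = -4 + m² - 5*m
a(N) = -747 - 3*N (a(N) = -3*(N + 249) = -3*(249 + N) = -747 - 3*N)
1/((4226 + 6972)/(48406 + 42368) + a(F)) = 1/((4226 + 6972)/(48406 + 42368) + (-747 - 3*(-136))) = 1/(11198/90774 + (-747 + 408)) = 1/(11198*(1/90774) - 339) = 1/(5599/45387 - 339) = 1/(-15380594/45387) = -45387/15380594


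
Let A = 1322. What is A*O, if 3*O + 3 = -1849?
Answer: -2448344/3 ≈ -8.1612e+5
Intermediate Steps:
O = -1852/3 (O = -1 + (1/3)*(-1849) = -1 - 1849/3 = -1852/3 ≈ -617.33)
A*O = 1322*(-1852/3) = -2448344/3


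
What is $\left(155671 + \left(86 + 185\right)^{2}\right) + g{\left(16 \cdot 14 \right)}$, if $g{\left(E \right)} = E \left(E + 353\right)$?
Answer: $358360$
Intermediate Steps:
$g{\left(E \right)} = E \left(353 + E\right)$
$\left(155671 + \left(86 + 185\right)^{2}\right) + g{\left(16 \cdot 14 \right)} = \left(155671 + \left(86 + 185\right)^{2}\right) + 16 \cdot 14 \left(353 + 16 \cdot 14\right) = \left(155671 + 271^{2}\right) + 224 \left(353 + 224\right) = \left(155671 + 73441\right) + 224 \cdot 577 = 229112 + 129248 = 358360$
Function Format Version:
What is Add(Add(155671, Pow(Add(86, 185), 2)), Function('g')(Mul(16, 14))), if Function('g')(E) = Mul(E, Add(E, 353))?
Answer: 358360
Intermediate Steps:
Function('g')(E) = Mul(E, Add(353, E))
Add(Add(155671, Pow(Add(86, 185), 2)), Function('g')(Mul(16, 14))) = Add(Add(155671, Pow(Add(86, 185), 2)), Mul(Mul(16, 14), Add(353, Mul(16, 14)))) = Add(Add(155671, Pow(271, 2)), Mul(224, Add(353, 224))) = Add(Add(155671, 73441), Mul(224, 577)) = Add(229112, 129248) = 358360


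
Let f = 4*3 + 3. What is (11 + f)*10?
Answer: 260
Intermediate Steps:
f = 15 (f = 12 + 3 = 15)
(11 + f)*10 = (11 + 15)*10 = 26*10 = 260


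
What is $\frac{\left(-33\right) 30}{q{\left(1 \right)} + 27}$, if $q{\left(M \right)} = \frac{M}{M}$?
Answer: $- \frac{495}{14} \approx -35.357$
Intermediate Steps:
$q{\left(M \right)} = 1$
$\frac{\left(-33\right) 30}{q{\left(1 \right)} + 27} = \frac{\left(-33\right) 30}{1 + 27} = - \frac{990}{28} = \left(-990\right) \frac{1}{28} = - \frac{495}{14}$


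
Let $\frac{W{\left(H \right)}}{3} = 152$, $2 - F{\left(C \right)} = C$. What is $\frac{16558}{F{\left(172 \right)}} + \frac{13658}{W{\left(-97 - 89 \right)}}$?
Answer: $- \frac{76891}{1140} \approx -67.448$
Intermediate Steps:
$F{\left(C \right)} = 2 - C$
$W{\left(H \right)} = 456$ ($W{\left(H \right)} = 3 \cdot 152 = 456$)
$\frac{16558}{F{\left(172 \right)}} + \frac{13658}{W{\left(-97 - 89 \right)}} = \frac{16558}{2 - 172} + \frac{13658}{456} = \frac{16558}{2 - 172} + 13658 \cdot \frac{1}{456} = \frac{16558}{-170} + \frac{6829}{228} = 16558 \left(- \frac{1}{170}\right) + \frac{6829}{228} = - \frac{487}{5} + \frac{6829}{228} = - \frac{76891}{1140}$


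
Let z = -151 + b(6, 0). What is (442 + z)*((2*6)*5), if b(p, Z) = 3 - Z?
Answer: 17640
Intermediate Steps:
z = -148 (z = -151 + (3 - 1*0) = -151 + (3 + 0) = -151 + 3 = -148)
(442 + z)*((2*6)*5) = (442 - 148)*((2*6)*5) = 294*(12*5) = 294*60 = 17640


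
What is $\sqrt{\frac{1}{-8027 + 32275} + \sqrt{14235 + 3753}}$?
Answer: $\frac{\sqrt{6062 + 293982752 \sqrt{4497}}}{12124} \approx 11.581$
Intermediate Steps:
$\sqrt{\frac{1}{-8027 + 32275} + \sqrt{14235 + 3753}} = \sqrt{\frac{1}{24248} + \sqrt{17988}} = \sqrt{\frac{1}{24248} + 2 \sqrt{4497}}$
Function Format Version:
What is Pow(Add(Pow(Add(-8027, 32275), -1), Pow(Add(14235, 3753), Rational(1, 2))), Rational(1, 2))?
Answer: Mul(Rational(1, 12124), Pow(Add(6062, Mul(293982752, Pow(4497, Rational(1, 2)))), Rational(1, 2))) ≈ 11.581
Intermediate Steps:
Pow(Add(Pow(Add(-8027, 32275), -1), Pow(Add(14235, 3753), Rational(1, 2))), Rational(1, 2)) = Pow(Add(Pow(24248, -1), Pow(17988, Rational(1, 2))), Rational(1, 2)) = Pow(Add(Rational(1, 24248), Mul(2, Pow(4497, Rational(1, 2)))), Rational(1, 2))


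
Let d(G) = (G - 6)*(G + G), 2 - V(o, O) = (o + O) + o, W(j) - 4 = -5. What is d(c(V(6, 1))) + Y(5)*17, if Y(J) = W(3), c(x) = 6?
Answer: -17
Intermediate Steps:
W(j) = -1 (W(j) = 4 - 5 = -1)
V(o, O) = 2 - O - 2*o (V(o, O) = 2 - ((o + O) + o) = 2 - ((O + o) + o) = 2 - (O + 2*o) = 2 + (-O - 2*o) = 2 - O - 2*o)
d(G) = 2*G*(-6 + G) (d(G) = (-6 + G)*(2*G) = 2*G*(-6 + G))
Y(J) = -1
d(c(V(6, 1))) + Y(5)*17 = 2*6*(-6 + 6) - 1*17 = 2*6*0 - 17 = 0 - 17 = -17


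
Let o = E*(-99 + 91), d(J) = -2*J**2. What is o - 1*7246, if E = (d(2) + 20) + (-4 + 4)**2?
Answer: -7342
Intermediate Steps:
E = 12 (E = (-2*2**2 + 20) + (-4 + 4)**2 = (-2*4 + 20) + 0**2 = (-8 + 20) + 0 = 12 + 0 = 12)
o = -96 (o = 12*(-99 + 91) = 12*(-8) = -96)
o - 1*7246 = -96 - 1*7246 = -96 - 7246 = -7342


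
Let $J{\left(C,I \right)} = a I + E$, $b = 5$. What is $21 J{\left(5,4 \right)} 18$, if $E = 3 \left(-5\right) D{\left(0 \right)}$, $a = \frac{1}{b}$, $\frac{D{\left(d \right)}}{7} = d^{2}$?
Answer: $\frac{1512}{5} \approx 302.4$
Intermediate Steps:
$D{\left(d \right)} = 7 d^{2}$
$a = \frac{1}{5} \approx 0.2$
$E = 0$ ($E = 3 \left(-5\right) 7 \cdot 0^{2} = - 15 \cdot 7 \cdot 0 = \left(-15\right) 0 = 0$)
$J{\left(C,I \right)} = \frac{I}{5}$ ($J{\left(C,I \right)} = \frac{I}{5} + 0 = \frac{I}{5}$)
$21 J{\left(5,4 \right)} 18 = 21 \cdot \frac{1}{5} \cdot 4 \cdot 18 = 21 \cdot \frac{4}{5} \cdot 18 = \frac{84}{5} \cdot 18 = \frac{1512}{5}$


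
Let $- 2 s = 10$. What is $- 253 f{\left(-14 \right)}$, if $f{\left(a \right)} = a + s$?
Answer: $4807$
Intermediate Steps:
$s = -5$ ($s = \left(- \frac{1}{2}\right) 10 = -5$)
$f{\left(a \right)} = -5 + a$ ($f{\left(a \right)} = a - 5 = -5 + a$)
$- 253 f{\left(-14 \right)} = - 253 \left(-5 - 14\right) = \left(-253\right) \left(-19\right) = 4807$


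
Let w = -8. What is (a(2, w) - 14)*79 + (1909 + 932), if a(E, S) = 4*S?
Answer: -793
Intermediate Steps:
(a(2, w) - 14)*79 + (1909 + 932) = (4*(-8) - 14)*79 + (1909 + 932) = (-32 - 14)*79 + 2841 = -46*79 + 2841 = -3634 + 2841 = -793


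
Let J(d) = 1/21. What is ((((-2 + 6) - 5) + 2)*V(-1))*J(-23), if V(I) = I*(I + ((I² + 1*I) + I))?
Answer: 2/21 ≈ 0.095238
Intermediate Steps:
J(d) = 1/21
V(I) = I*(I² + 3*I) (V(I) = I*(I + ((I² + I) + I)) = I*(I + ((I + I²) + I)) = I*(I + (I² + 2*I)) = I*(I² + 3*I))
((((-2 + 6) - 5) + 2)*V(-1))*J(-23) = ((((-2 + 6) - 5) + 2)*((-1)²*(3 - 1)))*(1/21) = (((4 - 5) + 2)*(1*2))*(1/21) = ((-1 + 2)*2)*(1/21) = (1*2)*(1/21) = 2*(1/21) = 2/21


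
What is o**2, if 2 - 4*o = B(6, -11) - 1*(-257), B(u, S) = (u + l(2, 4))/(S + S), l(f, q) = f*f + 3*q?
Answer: 16129/4 ≈ 4032.3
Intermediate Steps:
l(f, q) = f**2 + 3*q
B(u, S) = (16 + u)/(2*S) (B(u, S) = (u + (2**2 + 3*4))/(S + S) = (u + (4 + 12))/((2*S)) = (u + 16)*(1/(2*S)) = (16 + u)*(1/(2*S)) = (16 + u)/(2*S))
o = -127/2 (o = 1/2 - ((1/2)*(16 + 6)/(-11) - 1*(-257))/4 = 1/2 - ((1/2)*(-1/11)*22 + 257)/4 = 1/2 - (-1 + 257)/4 = 1/2 - 1/4*256 = 1/2 - 64 = -127/2 ≈ -63.500)
o**2 = (-127/2)**2 = 16129/4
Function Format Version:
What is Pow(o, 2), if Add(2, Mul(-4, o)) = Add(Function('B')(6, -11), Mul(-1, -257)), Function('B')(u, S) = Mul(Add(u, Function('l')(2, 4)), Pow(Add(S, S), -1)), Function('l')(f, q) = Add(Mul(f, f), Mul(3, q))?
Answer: Rational(16129, 4) ≈ 4032.3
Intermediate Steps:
Function('l')(f, q) = Add(Pow(f, 2), Mul(3, q))
Function('B')(u, S) = Mul(Rational(1, 2), Pow(S, -1), Add(16, u)) (Function('B')(u, S) = Mul(Add(u, Add(Pow(2, 2), Mul(3, 4))), Pow(Add(S, S), -1)) = Mul(Add(u, Add(4, 12)), Pow(Mul(2, S), -1)) = Mul(Add(u, 16), Mul(Rational(1, 2), Pow(S, -1))) = Mul(Add(16, u), Mul(Rational(1, 2), Pow(S, -1))) = Mul(Rational(1, 2), Pow(S, -1), Add(16, u)))
o = Rational(-127, 2) (o = Add(Rational(1, 2), Mul(Rational(-1, 4), Add(Mul(Rational(1, 2), Pow(-11, -1), Add(16, 6)), Mul(-1, -257)))) = Add(Rational(1, 2), Mul(Rational(-1, 4), Add(Mul(Rational(1, 2), Rational(-1, 11), 22), 257))) = Add(Rational(1, 2), Mul(Rational(-1, 4), Add(-1, 257))) = Add(Rational(1, 2), Mul(Rational(-1, 4), 256)) = Add(Rational(1, 2), -64) = Rational(-127, 2) ≈ -63.500)
Pow(o, 2) = Pow(Rational(-127, 2), 2) = Rational(16129, 4)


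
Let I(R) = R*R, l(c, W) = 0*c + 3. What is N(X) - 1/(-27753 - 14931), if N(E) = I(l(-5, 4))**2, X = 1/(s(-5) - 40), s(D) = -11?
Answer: 3457405/42684 ≈ 81.000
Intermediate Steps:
X = -1/51 (X = 1/(-11 - 40) = 1/(-51) = -1/51 ≈ -0.019608)
l(c, W) = 3 (l(c, W) = 0 + 3 = 3)
I(R) = R**2
N(E) = 81 (N(E) = (3**2)**2 = 9**2 = 81)
N(X) - 1/(-27753 - 14931) = 81 - 1/(-27753 - 14931) = 81 - 1/(-42684) = 81 - 1*(-1/42684) = 81 + 1/42684 = 3457405/42684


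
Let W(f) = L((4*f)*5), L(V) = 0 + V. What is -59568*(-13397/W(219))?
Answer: 910996/5 ≈ 1.8220e+5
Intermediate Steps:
L(V) = V
W(f) = 20*f (W(f) = (4*f)*5 = 20*f)
-59568*(-13397/W(219)) = -59568/((20*219)/(-13397)) = -59568/(4380*(-1/13397)) = -59568/(-4380/13397) = -59568*(-13397/4380) = 910996/5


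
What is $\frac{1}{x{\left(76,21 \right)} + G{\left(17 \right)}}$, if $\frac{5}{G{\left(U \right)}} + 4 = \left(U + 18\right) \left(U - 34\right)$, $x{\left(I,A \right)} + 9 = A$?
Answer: $\frac{599}{7183} \approx 0.083391$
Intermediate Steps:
$x{\left(I,A \right)} = -9 + A$
$G{\left(U \right)} = \frac{5}{-4 + \left(-34 + U\right) \left(18 + U\right)}$ ($G{\left(U \right)} = \frac{5}{-4 + \left(U + 18\right) \left(U - 34\right)} = \frac{5}{-4 + \left(18 + U\right) \left(-34 + U\right)} = \frac{5}{-4 + \left(-34 + U\right) \left(18 + U\right)}$)
$\frac{1}{x{\left(76,21 \right)} + G{\left(17 \right)}} = \frac{1}{\left(-9 + 21\right) + \frac{5}{-616 + 17^{2} - 272}} = \frac{1}{12 + \frac{5}{-616 + 289 - 272}} = \frac{1}{12 + \frac{5}{-599}} = \frac{1}{12 + 5 \left(- \frac{1}{599}\right)} = \frac{1}{12 - \frac{5}{599}} = \frac{1}{\frac{7183}{599}} = \frac{599}{7183}$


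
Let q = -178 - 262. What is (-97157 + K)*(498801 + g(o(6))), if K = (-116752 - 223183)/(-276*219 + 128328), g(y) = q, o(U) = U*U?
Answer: -3287062434260003/67884 ≈ -4.8422e+10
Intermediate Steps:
o(U) = U²
q = -440
g(y) = -440
K = -339935/67884 (K = -339935/(-60444 + 128328) = -339935/67884 ≈ -5.0076)
(-97157 + K)*(498801 + g(o(6))) = (-97157 - 339935/67884)*(498801 - 440) = -6595745723/67884*498361 = -3287062434260003/67884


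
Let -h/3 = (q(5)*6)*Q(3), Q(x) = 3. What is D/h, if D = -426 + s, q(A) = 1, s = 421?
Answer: 5/54 ≈ 0.092593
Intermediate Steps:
h = -54 (h = -3*1*6*3 = -18*3 = -3*18 = -54)
D = -5 (D = -426 + 421 = -5)
D/h = -5/(-54) = -5*(-1/54) = 5/54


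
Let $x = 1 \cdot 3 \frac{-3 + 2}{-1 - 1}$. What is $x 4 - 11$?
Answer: $-5$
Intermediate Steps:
$x = \frac{3}{2}$ ($x = 3 \left(- \frac{1}{-2}\right) = 3 \left(\left(-1\right) \left(- \frac{1}{2}\right)\right) = 3 \cdot \frac{1}{2} = \frac{3}{2} \approx 1.5$)
$x 4 - 11 = \frac{3}{2} \cdot 4 - 11 = 6 - 11 = -5$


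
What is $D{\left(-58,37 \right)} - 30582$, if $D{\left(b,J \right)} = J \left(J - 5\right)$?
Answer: $-29398$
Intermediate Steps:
$D{\left(b,J \right)} = J \left(-5 + J\right)$
$D{\left(-58,37 \right)} - 30582 = 37 \left(-5 + 37\right) - 30582 = 37 \cdot 32 - 30582 = 1184 - 30582 = -29398$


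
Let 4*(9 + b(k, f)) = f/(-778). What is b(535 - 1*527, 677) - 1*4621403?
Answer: -14381834821/3112 ≈ -4.6214e+6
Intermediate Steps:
b(k, f) = -9 - f/3112 (b(k, f) = -9 + (f/(-778))/4 = -9 + (f*(-1/778))/4 = -9 + (-f/778)/4 = -9 - f/3112)
b(535 - 1*527, 677) - 1*4621403 = (-9 - 1/3112*677) - 1*4621403 = (-9 - 677/3112) - 4621403 = -28685/3112 - 4621403 = -14381834821/3112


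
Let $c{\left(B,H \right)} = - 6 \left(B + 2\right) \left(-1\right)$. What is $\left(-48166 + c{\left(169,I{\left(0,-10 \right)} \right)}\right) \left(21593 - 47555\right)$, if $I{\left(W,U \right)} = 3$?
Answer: $1223848680$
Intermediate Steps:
$c{\left(B,H \right)} = 12 + 6 B$ ($c{\left(B,H \right)} = - 6 \left(2 + B\right) \left(-1\right) = \left(-12 - 6 B\right) \left(-1\right) = 12 + 6 B$)
$\left(-48166 + c{\left(169,I{\left(0,-10 \right)} \right)}\right) \left(21593 - 47555\right) = \left(-48166 + \left(12 + 6 \cdot 169\right)\right) \left(21593 - 47555\right) = \left(-48166 + \left(12 + 1014\right)\right) \left(-25962\right) = \left(-48166 + 1026\right) \left(-25962\right) = \left(-47140\right) \left(-25962\right) = 1223848680$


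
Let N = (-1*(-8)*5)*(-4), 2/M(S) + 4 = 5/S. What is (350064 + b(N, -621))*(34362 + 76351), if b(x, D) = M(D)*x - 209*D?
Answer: 6960659381199/131 ≈ 5.3135e+10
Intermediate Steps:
M(S) = 2/(-4 + 5/S)
N = -160 (N = (8*5)*(-4) = 40*(-4) = -160)
b(x, D) = -209*D - 2*D*x/(-5 + 4*D) (b(x, D) = (-2*D/(-5 + 4*D))*x - 209*D = -2*D*x/(-5 + 4*D) - 209*D = -209*D - 2*D*x/(-5 + 4*D))
(350064 + b(N, -621))*(34362 + 76351) = (350064 - 621*(1045 - 836*(-621) - 2*(-160))/(-5 + 4*(-621)))*(34362 + 76351) = (350064 - 621*(1045 + 519156 + 320)/(-5 - 2484))*110713 = (350064 - 621*520521/(-2489))*110713 = (350064 - 621*(-1/2489)*520521)*110713 = (350064 + 323243541/2489)*110713 = (1194552837/2489)*110713 = 6960659381199/131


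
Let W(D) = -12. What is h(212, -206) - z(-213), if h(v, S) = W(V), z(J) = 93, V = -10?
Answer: -105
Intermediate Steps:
h(v, S) = -12
h(212, -206) - z(-213) = -12 - 1*93 = -12 - 93 = -105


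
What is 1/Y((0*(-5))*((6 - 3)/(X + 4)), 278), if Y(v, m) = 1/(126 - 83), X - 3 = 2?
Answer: 43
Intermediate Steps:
X = 5 (X = 3 + 2 = 5)
Y(v, m) = 1/43
1/Y((0*(-5))*((6 - 3)/(X + 4)), 278) = 1/(1/43) = 43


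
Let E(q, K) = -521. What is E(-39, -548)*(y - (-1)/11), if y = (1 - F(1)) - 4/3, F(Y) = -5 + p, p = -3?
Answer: -133376/33 ≈ -4041.7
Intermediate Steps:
F(Y) = -8 (F(Y) = -5 - 3 = -8)
y = 23/3 (y = (1 - 1*(-8)) - 4/3 = (1 + 8) - 4*⅓ = 9 - 4/3 = 23/3 ≈ 7.6667)
E(-39, -548)*(y - (-1)/11) = -521*(23/3 - (-1)/11) = -521*(23/3 - 1*(-1/11)) = -521*(23/3 + 1/11) = -521*256/33 = -133376/33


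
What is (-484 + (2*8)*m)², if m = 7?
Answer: 138384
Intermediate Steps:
(-484 + (2*8)*m)² = (-484 + (2*8)*7)² = (-484 + 16*7)² = (-484 + 112)² = (-372)² = 138384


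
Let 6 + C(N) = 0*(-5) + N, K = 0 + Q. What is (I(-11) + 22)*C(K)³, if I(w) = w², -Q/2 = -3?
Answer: 0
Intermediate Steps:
Q = 6 (Q = -2*(-3) = 6)
K = 6 (K = 0 + 6 = 6)
C(N) = -6 + N (C(N) = -6 + (0*(-5) + N) = -6 + (0 + N) = -6 + N)
(I(-11) + 22)*C(K)³ = ((-11)² + 22)*(-6 + 6)³ = (121 + 22)*0³ = 143*0 = 0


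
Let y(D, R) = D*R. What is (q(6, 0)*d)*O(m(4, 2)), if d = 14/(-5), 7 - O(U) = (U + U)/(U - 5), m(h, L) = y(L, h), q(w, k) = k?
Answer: 0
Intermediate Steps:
m(h, L) = L*h
O(U) = 7 - 2*U/(-5 + U) (O(U) = 7 - (U + U)/(U - 5) = 7 - 2*U/(-5 + U))
d = -14/5 (d = 14*(-1/5) = -14/5 ≈ -2.8000)
(q(6, 0)*d)*O(m(4, 2)) = (0*(-14/5))*(5*(-7 + 2*4)/(-5 + 2*4)) = 0*(5*(-7 + 8)/(-5 + 8)) = 0*(5*1/3) = 0*(5*(1/3)*1) = 0*(5/3) = 0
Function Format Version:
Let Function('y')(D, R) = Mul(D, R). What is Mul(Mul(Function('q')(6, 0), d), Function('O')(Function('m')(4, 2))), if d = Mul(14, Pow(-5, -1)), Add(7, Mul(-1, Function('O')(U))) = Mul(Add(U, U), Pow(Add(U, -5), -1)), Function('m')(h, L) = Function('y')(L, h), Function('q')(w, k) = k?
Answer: 0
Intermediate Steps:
Function('m')(h, L) = Mul(L, h)
Function('O')(U) = Add(7, Mul(-2, U, Pow(Add(-5, U), -1))) (Function('O')(U) = Add(7, Mul(-1, Mul(Add(U, U), Pow(Add(U, -5), -1)))) = Add(7, Mul(-1, Mul(Mul(2, U), Pow(Add(-5, U), -1)))) = Add(7, Mul(-1, Mul(2, U, Pow(Add(-5, U), -1)))) = Add(7, Mul(-2, U, Pow(Add(-5, U), -1))))
d = Rational(-14, 5) (d = Mul(14, Rational(-1, 5)) = Rational(-14, 5) ≈ -2.8000)
Mul(Mul(Function('q')(6, 0), d), Function('O')(Function('m')(4, 2))) = Mul(Mul(0, Rational(-14, 5)), Mul(5, Pow(Add(-5, Mul(2, 4)), -1), Add(-7, Mul(2, 4)))) = Mul(0, Mul(5, Pow(Add(-5, 8), -1), Add(-7, 8))) = Mul(0, Mul(5, Pow(3, -1), 1)) = Mul(0, Mul(5, Rational(1, 3), 1)) = Mul(0, Rational(5, 3)) = 0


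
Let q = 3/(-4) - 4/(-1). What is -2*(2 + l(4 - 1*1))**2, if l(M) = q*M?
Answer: -2209/8 ≈ -276.13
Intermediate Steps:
q = 13/4 (q = 3*(-1/4) - 4*(-1) = -3/4 + 4 = 13/4 ≈ 3.2500)
l(M) = 13*M/4
-2*(2 + l(4 - 1*1))**2 = -2*(2 + 13*(4 - 1*1)/4)**2 = -2*(2 + 13*(4 - 1)/4)**2 = -2*(2 + (13/4)*3)**2 = -2*(2 + 39/4)**2 = -2*(47/4)**2 = -2*2209/16 = -2209/8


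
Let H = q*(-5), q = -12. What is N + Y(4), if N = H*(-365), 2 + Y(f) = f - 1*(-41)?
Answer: -21857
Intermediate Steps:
Y(f) = 39 + f (Y(f) = -2 + (f - 1*(-41)) = -2 + (f + 41) = -2 + (41 + f) = 39 + f)
H = 60 (H = -12*(-5) = 60)
N = -21900 (N = 60*(-365) = -21900)
N + Y(4) = -21900 + (39 + 4) = -21900 + 43 = -21857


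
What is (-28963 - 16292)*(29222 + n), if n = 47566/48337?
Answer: -63925012701900/48337 ≈ -1.3225e+9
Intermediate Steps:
n = 47566/48337 (n = 47566*(1/48337) = 47566/48337 ≈ 0.98405)
(-28963 - 16292)*(29222 + n) = (-28963 - 16292)*(29222 + 47566/48337) = -45255*1412551380/48337 = -63925012701900/48337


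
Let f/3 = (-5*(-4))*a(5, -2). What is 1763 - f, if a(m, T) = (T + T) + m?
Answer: 1703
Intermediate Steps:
a(m, T) = m + 2*T (a(m, T) = 2*T + m = m + 2*T)
f = 60 (f = 3*((-5*(-4))*(5 + 2*(-2))) = 3*(20*(5 - 4)) = 3*(20*1) = 3*20 = 60)
1763 - f = 1763 - 1*60 = 1763 - 60 = 1703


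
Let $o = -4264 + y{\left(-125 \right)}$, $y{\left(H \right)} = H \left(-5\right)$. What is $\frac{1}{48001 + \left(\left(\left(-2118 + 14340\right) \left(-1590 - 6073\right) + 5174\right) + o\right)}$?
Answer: $- \frac{1}{93607650} \approx -1.0683 \cdot 10^{-8}$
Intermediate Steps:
$y{\left(H \right)} = - 5 H$
$o = -3639$ ($o = -4264 - -625 = -4264 + 625 = -3639$)
$\frac{1}{48001 + \left(\left(\left(-2118 + 14340\right) \left(-1590 - 6073\right) + 5174\right) + o\right)} = \frac{1}{48001 + \left(\left(\left(-2118 + 14340\right) \left(-1590 - 6073\right) + 5174\right) - 3639\right)} = \frac{1}{48001 + \left(\left(12222 \left(-7663\right) + 5174\right) - 3639\right)} = \frac{1}{48001 + \left(\left(-93657186 + 5174\right) - 3639\right)} = \frac{1}{48001 - 93655651} = \frac{1}{-93607650} = - \frac{1}{93607650}$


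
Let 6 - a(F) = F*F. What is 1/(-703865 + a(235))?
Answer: -1/759084 ≈ -1.3174e-6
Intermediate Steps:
a(F) = 6 - F² (a(F) = 6 - F*F = 6 - F²)
1/(-703865 + a(235)) = 1/(-703865 + (6 - 1*235²)) = 1/(-703865 + (6 - 1*55225)) = 1/(-703865 + (6 - 55225)) = 1/(-703865 - 55219) = 1/(-759084) = -1/759084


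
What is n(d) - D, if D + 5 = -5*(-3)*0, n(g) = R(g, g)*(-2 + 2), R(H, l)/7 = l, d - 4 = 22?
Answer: 5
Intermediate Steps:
d = 26 (d = 4 + 22 = 26)
R(H, l) = 7*l
n(g) = 0 (n(g) = (7*g)*(-2 + 2) = (7*g)*0 = 0)
D = -5 (D = -5 - 5*(-3)*0 = -5 + 15*0 = -5 + 0 = -5)
n(d) - D = 0 - 1*(-5) = 0 + 5 = 5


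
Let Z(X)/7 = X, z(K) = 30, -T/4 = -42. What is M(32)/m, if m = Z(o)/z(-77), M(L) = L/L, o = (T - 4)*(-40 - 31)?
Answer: -15/40754 ≈ -0.00036806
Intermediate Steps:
T = 168 (T = -4*(-42) = 168)
o = -11644 (o = (168 - 4)*(-40 - 31) = 164*(-71) = -11644)
Z(X) = 7*X
M(L) = 1
m = -40754/15 (m = (7*(-11644))/30 = -81508*1/30 = -40754/15 ≈ -2716.9)
M(32)/m = 1/(-40754/15) = 1*(-15/40754) = -15/40754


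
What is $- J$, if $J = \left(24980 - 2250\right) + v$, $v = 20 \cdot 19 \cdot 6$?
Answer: $-25010$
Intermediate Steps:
$v = 2280$ ($v = 380 \cdot 6 = 2280$)
$J = 25010$ ($J = \left(24980 - 2250\right) + 2280 = 22730 + 2280 = 25010$)
$- J = \left(-1\right) 25010 = -25010$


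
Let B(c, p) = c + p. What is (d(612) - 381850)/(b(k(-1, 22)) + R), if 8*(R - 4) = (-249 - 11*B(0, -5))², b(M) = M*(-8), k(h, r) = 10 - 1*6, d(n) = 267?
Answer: -763166/9353 ≈ -81.596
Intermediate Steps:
k(h, r) = 4 (k(h, r) = 10 - 6 = 4)
b(M) = -8*M
R = 9417/2 (R = 4 + (-249 - 11*(0 - 5))²/8 = 4 + (-249 - 11*(-5))²/8 = 4 + (-249 + 55)²/8 = 4 + (⅛)*(-194)² = 4 + (⅛)*37636 = 4 + 9409/2 = 9417/2 ≈ 4708.5)
(d(612) - 381850)/(b(k(-1, 22)) + R) = (267 - 381850)/(-8*4 + 9417/2) = -381583/(-32 + 9417/2) = -381583/9353/2 = -381583*2/9353 = -763166/9353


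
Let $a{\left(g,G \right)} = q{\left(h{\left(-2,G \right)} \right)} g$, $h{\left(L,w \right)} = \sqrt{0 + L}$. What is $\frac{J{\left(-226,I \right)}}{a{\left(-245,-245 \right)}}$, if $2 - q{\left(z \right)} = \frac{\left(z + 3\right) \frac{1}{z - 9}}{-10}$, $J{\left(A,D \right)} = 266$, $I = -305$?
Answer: $- \frac{41420}{75159} - \frac{304 i \sqrt{2}}{75159} \approx -0.5511 - 0.0057202 i$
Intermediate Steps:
$h{\left(L,w \right)} = \sqrt{L}$
$q{\left(z \right)} = 2 + \frac{3 + z}{10 \left(-9 + z\right)}$ ($q{\left(z \right)} = 2 - \frac{\left(z + 3\right) \frac{1}{z - 9}}{-10} = 2 - \frac{3 + z}{-9 + z} \left(- \frac{1}{10}\right) = 2 - - \frac{3 + z}{10 \left(-9 + z\right)} = 2 + \frac{3 + z}{10 \left(-9 + z\right)}$)
$a{\left(g,G \right)} = \frac{3 g \left(-59 + 7 i \sqrt{2}\right)}{10 \left(-9 + i \sqrt{2}\right)}$ ($a{\left(g,G \right)} = \frac{3 \left(-59 + 7 \sqrt{-2}\right)}{10 \left(-9 + \sqrt{-2}\right)} g = \frac{3 \left(-59 + 7 i \sqrt{2}\right)}{10 \left(-9 + i \sqrt{2}\right)} g = \frac{3 g \left(-59 + 7 i \sqrt{2}\right)}{10 \left(-9 + i \sqrt{2}\right)}$)
$\frac{J{\left(-226,I \right)}}{a{\left(-245,-245 \right)}} = \frac{266}{\frac{327}{166} \left(-245\right) - \frac{6}{415} i \left(-245\right) \sqrt{2}} = \frac{266}{- \frac{80115}{166} + \frac{294 i \sqrt{2}}{83}}$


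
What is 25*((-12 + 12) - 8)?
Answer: -200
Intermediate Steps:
25*((-12 + 12) - 8) = 25*(0 - 8) = 25*(-8) = -200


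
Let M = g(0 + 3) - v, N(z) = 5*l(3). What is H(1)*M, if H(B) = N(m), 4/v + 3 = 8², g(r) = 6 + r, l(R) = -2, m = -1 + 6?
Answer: -5450/61 ≈ -89.344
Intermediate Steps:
m = 5
N(z) = -10 (N(z) = 5*(-2) = -10)
v = 4/61 (v = 4/(-3 + 8²) = 4/(-3 + 64) = 4/61 ≈ 0.065574)
H(B) = -10
M = 545/61 (M = (6 + (0 + 3)) - 1*4/61 = (6 + 3) - 4/61 = 9 - 4/61 = 545/61 ≈ 8.9344)
H(1)*M = -10*545/61 = -5450/61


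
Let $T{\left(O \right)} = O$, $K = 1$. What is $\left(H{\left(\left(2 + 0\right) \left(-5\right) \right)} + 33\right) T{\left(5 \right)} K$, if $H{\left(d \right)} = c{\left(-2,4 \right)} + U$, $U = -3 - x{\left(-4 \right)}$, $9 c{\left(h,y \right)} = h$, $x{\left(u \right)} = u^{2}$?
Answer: $\frac{620}{9} \approx 68.889$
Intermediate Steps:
$c{\left(h,y \right)} = \frac{h}{9}$
$U = -19$ ($U = -3 - \left(-4\right)^{2} = -3 - 16 = -19$)
$H{\left(d \right)} = - \frac{173}{9}$ ($H{\left(d \right)} = \frac{1}{9} \left(-2\right) - 19 = - \frac{2}{9} - 19 = - \frac{173}{9}$)
$\left(H{\left(\left(2 + 0\right) \left(-5\right) \right)} + 33\right) T{\left(5 \right)} K = \left(- \frac{173}{9} + 33\right) 5 \cdot 1 = \frac{124}{9} \cdot 5 = \frac{620}{9}$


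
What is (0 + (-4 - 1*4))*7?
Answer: -56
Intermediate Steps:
(0 + (-4 - 1*4))*7 = (0 + (-4 - 4))*7 = (0 - 8)*7 = -8*7 = -56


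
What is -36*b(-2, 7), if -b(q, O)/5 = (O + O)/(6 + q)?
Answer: 630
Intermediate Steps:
b(q, O) = -10*O/(6 + q) (b(q, O) = -5*(O + O)/(6 + q) = -5*2*O/(6 + q) = -10*O/(6 + q))
-36*b(-2, 7) = -(-360)*7/(6 - 2) = -(-360)*7/4 = -36*(-35/2) = 630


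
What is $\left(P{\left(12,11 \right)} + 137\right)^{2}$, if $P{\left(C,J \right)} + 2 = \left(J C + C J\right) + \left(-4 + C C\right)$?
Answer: $290521$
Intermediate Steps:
$P{\left(C,J \right)} = -6 + C^{2} + 2 C J$ ($P{\left(C,J \right)} = -2 + \left(\left(J C + C J\right) + \left(-4 + C C\right)\right) = -2 + \left(\left(C J + C J\right) + \left(-4 + C^{2}\right)\right) = -2 + \left(2 C J + \left(-4 + C^{2}\right)\right) = -2 + \left(-4 + C^{2} + 2 C J\right) = -6 + C^{2} + 2 C J$)
$\left(P{\left(12,11 \right)} + 137\right)^{2} = \left(\left(-6 + 12^{2} + 2 \cdot 12 \cdot 11\right) + 137\right)^{2} = \left(\left(-6 + 144 + 264\right) + 137\right)^{2} = \left(402 + 137\right)^{2} = 539^{2} = 290521$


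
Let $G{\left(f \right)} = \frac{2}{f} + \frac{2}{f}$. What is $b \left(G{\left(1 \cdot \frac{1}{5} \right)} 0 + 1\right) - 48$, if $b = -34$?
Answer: $-82$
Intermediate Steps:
$G{\left(f \right)} = \frac{4}{f}$
$b \left(G{\left(1 \cdot \frac{1}{5} \right)} 0 + 1\right) - 48 = - 34 \left(\frac{4}{1 \cdot \frac{1}{5}} \cdot 0 + 1\right) - 48 = - 34 \left(4 \frac{1}{\frac{1}{5}} \cdot 0 + 1\right) - 48 = - 34 \left(4 \cdot 5 \cdot 0 + 1\right) - 48 = - 34 \left(20 \cdot 0 + 1\right) - 48 = - 34 \left(0 + 1\right) - 48 = \left(-34\right) 1 - 48 = -34 - 48 = -82$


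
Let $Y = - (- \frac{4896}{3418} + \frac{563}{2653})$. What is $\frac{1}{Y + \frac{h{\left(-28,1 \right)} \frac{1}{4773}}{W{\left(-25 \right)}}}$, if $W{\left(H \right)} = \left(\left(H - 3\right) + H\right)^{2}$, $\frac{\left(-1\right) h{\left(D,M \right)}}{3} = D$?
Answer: $\frac{20262882756263}{24724978117219} \approx 0.81953$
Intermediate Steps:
$h{\left(D,M \right)} = - 3 D$
$Y = \frac{5532377}{4533977}$ ($Y = - (\left(-4896\right) \frac{1}{3418} + 563 \cdot \frac{1}{2653}) = - (- \frac{2448}{1709} + \frac{563}{2653}) = \left(-1\right) \left(- \frac{5532377}{4533977}\right) = \frac{5532377}{4533977} \approx 1.2202$)
$W{\left(H \right)} = \left(-3 + 2 H\right)^{2}$ ($W{\left(H \right)} = \left(\left(-3 + H\right) + H\right)^{2} = \left(-3 + 2 H\right)^{2}$)
$\frac{1}{Y + \frac{h{\left(-28,1 \right)} \frac{1}{4773}}{W{\left(-25 \right)}}} = \frac{1}{\frac{5532377}{4533977} + \frac{\left(-3\right) \left(-28\right) \frac{1}{4773}}{\left(-3 + 2 \left(-25\right)\right)^{2}}} = \frac{1}{\frac{5532377}{4533977} + \frac{84 \cdot \frac{1}{4773}}{\left(-3 - 50\right)^{2}}} = \frac{1}{\frac{5532377}{4533977} + \frac{28}{1591 \left(-53\right)^{2}}} = \frac{1}{\frac{5532377}{4533977} + \frac{28}{1591 \cdot 2809}} = \frac{1}{\frac{5532377}{4533977} + \frac{28}{1591} \cdot \frac{1}{2809}} = \frac{1}{\frac{5532377}{4533977} + \frac{28}{4469119}} = \frac{1}{\frac{24724978117219}{20262882756263}} = \frac{20262882756263}{24724978117219}$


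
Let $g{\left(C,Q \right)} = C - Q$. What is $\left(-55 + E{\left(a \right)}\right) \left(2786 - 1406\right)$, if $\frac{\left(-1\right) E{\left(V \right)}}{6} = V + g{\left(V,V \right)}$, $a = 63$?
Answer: $-597540$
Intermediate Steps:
$E{\left(V \right)} = - 6 V$ ($E{\left(V \right)} = - 6 \left(V + \left(V - V\right)\right) = - 6 \left(V + 0\right) = - 6 V$)
$\left(-55 + E{\left(a \right)}\right) \left(2786 - 1406\right) = \left(-55 - 378\right) \left(2786 - 1406\right) = \left(-55 - 378\right) 1380 = \left(-433\right) 1380 = -597540$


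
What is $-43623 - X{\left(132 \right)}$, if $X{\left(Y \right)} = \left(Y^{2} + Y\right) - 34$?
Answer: $-61145$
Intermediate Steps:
$X{\left(Y \right)} = -34 + Y + Y^{2}$ ($X{\left(Y \right)} = \left(Y + Y^{2}\right) - 34 = -34 + Y + Y^{2}$)
$-43623 - X{\left(132 \right)} = -43623 - \left(-34 + 132 + 132^{2}\right) = -43623 - \left(-34 + 132 + 17424\right) = -43623 - 17522 = -61145$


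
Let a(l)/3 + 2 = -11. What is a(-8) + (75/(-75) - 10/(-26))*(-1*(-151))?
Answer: -1715/13 ≈ -131.92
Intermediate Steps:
a(l) = -39 (a(l) = -6 + 3*(-11) = -6 - 33 = -39)
a(-8) + (75/(-75) - 10/(-26))*(-1*(-151)) = -39 + (75/(-75) - 10/(-26))*(-1*(-151)) = -39 + (75*(-1/75) - 10*(-1/26))*151 = -39 + (-1 + 5/13)*151 = -39 - 8/13*151 = -39 - 1208/13 = -1715/13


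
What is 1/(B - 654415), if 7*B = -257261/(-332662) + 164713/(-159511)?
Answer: -1986324802/1299880818871935 ≈ -1.5281e-6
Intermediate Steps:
B = -73571105/1986324802 (B = (-257261/(-332662) + 164713/(-159511))/7 = (-257261*(-1/332662) + 164713*(-1/159511))/7 = (257261/332662 - 9689/9383)/7 = (⅐)*(-73571105/283760686) = -73571105/1986324802 ≈ -0.037039)
1/(B - 654415) = 1/(-73571105/1986324802 - 654415) = 1/(-1299880818871935/1986324802) = -1986324802/1299880818871935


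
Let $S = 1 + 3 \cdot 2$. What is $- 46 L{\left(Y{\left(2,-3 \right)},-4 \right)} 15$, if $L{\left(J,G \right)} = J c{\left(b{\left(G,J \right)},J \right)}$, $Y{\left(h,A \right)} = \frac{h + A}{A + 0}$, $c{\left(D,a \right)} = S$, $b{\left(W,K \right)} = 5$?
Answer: $-1610$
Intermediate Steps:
$S = 7$ ($S = 1 + 6 = 7$)
$c{\left(D,a \right)} = 7$
$Y{\left(h,A \right)} = \frac{A + h}{A}$
$L{\left(J,G \right)} = 7 J$ ($L{\left(J,G \right)} = J 7 = 7 J$)
$- 46 L{\left(Y{\left(2,-3 \right)},-4 \right)} 15 = - 46 \cdot 7 \frac{-3 + 2}{-3} \cdot 15 = - 46 \cdot 7 \left(\left(- \frac{1}{3}\right) \left(-1\right)\right) 15 = - 46 \cdot 7 \cdot \frac{1}{3} \cdot 15 = \left(-46\right) \frac{7}{3} \cdot 15 = \left(- \frac{322}{3}\right) 15 = -1610$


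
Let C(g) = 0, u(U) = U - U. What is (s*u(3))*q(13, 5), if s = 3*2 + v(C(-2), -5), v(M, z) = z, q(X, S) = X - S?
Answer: 0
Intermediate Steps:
u(U) = 0
s = 1 (s = 3*2 - 5 = 6 - 5 = 1)
(s*u(3))*q(13, 5) = (1*0)*(13 - 1*5) = 0*(13 - 5) = 0*8 = 0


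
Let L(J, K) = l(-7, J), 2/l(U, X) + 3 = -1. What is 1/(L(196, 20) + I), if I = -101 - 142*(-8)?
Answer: 2/2069 ≈ 0.00096665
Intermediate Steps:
l(U, X) = -½ (l(U, X) = 2/(-3 - 1) = 2/(-4) = 2*(-¼) = -½)
L(J, K) = -½
I = 1035 (I = -101 + 1136 = 1035)
1/(L(196, 20) + I) = 1/(-½ + 1035) = 1/(2069/2) = 2/2069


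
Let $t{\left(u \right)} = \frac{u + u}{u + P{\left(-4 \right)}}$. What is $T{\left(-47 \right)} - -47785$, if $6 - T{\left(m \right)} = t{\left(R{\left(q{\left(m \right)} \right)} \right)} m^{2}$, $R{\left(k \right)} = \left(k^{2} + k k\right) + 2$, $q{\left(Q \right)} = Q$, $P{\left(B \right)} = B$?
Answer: $\frac{23939687}{552} \approx 43369.0$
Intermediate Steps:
$R{\left(k \right)} = 2 + 2 k^{2}$ ($R{\left(k \right)} = \left(k^{2} + k^{2}\right) + 2 = 2 k^{2} + 2 = 2 + 2 k^{2}$)
$t{\left(u \right)} = \frac{2 u}{-4 + u}$ ($t{\left(u \right)} = \frac{u + u}{u - 4} = \frac{2 u}{-4 + u}$)
$T{\left(m \right)} = 6 - \frac{2 m^{2} \left(2 + 2 m^{2}\right)}{-2 + 2 m^{2}}$ ($T{\left(m \right)} = 6 - \frac{2 \left(2 + 2 m^{2}\right)}{-4 + \left(2 + 2 m^{2}\right)} m^{2} = 6 - \frac{2 \left(2 + 2 m^{2}\right)}{-2 + 2 m^{2}} m^{2} = 6 - \frac{2 m^{2} \left(2 + 2 m^{2}\right)}{-2 + 2 m^{2}}$)
$T{\left(-47 \right)} - -47785 = \frac{2 \left(-3 - \left(-47\right)^{4} + 2 \left(-47\right)^{2}\right)}{-1 + \left(-47\right)^{2}} - -47785 = \frac{2 \left(-3 - 4879681 + 2 \cdot 2209\right)}{-1 + 2209} + 47785 = \frac{2 \left(-3 - 4879681 + 4418\right)}{2208} + 47785 = 2 \cdot \frac{1}{2208} \left(-4875266\right) + 47785 = - \frac{2437633}{552} + 47785 = \frac{23939687}{552}$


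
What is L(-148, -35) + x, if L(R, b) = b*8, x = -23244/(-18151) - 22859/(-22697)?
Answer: -114410026383/411973247 ≈ -277.71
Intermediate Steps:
x = 942482777/411973247 (x = -23244*(-1/18151) - 22859*(-1/22697) = 23244/18151 + 22859/22697 = 942482777/411973247 ≈ 2.2877)
L(R, b) = 8*b
L(-148, -35) + x = 8*(-35) + 942482777/411973247 = -280 + 942482777/411973247 = -114410026383/411973247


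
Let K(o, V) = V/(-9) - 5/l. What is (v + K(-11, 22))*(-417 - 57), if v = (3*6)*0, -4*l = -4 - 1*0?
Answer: 10586/3 ≈ 3528.7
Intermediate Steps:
l = 1 (l = -(-4 - 1*0)/4 = -(-4 + 0)/4 = -1/4*(-4) = 1)
K(o, V) = -5 - V/9 (K(o, V) = V/(-9) - 5/1 = V*(-1/9) - 5*1 = -V/9 - 5 = -5 - V/9)
v = 0 (v = 18*0 = 0)
(v + K(-11, 22))*(-417 - 57) = (0 + (-5 - 1/9*22))*(-417 - 57) = (0 + (-5 - 22/9))*(-474) = (0 - 67/9)*(-474) = -67/9*(-474) = 10586/3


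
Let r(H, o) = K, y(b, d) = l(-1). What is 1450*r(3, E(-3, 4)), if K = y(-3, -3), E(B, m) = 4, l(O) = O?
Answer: -1450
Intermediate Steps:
y(b, d) = -1
K = -1
r(H, o) = -1
1450*r(3, E(-3, 4)) = 1450*(-1) = -1450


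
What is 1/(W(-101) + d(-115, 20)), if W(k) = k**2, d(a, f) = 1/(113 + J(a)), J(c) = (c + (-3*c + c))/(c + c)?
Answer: 225/2295227 ≈ 9.8030e-5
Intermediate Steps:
J(c) = -1/2 (J(c) = (c - 2*c)/((2*c)) = (-c)*(1/(2*c)) = -1/2)
d(a, f) = 2/225 (d(a, f) = 1/(113 - 1/2) = 1/(225/2) = 2/225)
1/(W(-101) + d(-115, 20)) = 1/((-101)**2 + 2/225) = 1/(10201 + 2/225) = 1/(2295227/225) = 225/2295227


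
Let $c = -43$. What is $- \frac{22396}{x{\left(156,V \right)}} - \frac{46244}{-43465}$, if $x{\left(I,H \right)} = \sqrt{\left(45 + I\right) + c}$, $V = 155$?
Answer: $\frac{46244}{43465} - \frac{11198 \sqrt{158}}{79} \approx -1780.7$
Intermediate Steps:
$x{\left(I,H \right)} = \sqrt{2 + I}$ ($x{\left(I,H \right)} = \sqrt{\left(45 + I\right) - 43} = \sqrt{2 + I}$)
$- \frac{22396}{x{\left(156,V \right)}} - \frac{46244}{-43465} = - \frac{22396}{\sqrt{2 + 156}} - \frac{46244}{-43465} = - \frac{22396}{\sqrt{158}} - - \frac{46244}{43465} = - 22396 \frac{\sqrt{158}}{158} + \frac{46244}{43465} = - \frac{11198 \sqrt{158}}{79} + \frac{46244}{43465} = \frac{46244}{43465} - \frac{11198 \sqrt{158}}{79}$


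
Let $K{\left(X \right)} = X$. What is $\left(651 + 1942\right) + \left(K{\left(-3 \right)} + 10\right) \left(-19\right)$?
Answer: $2460$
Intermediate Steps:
$\left(651 + 1942\right) + \left(K{\left(-3 \right)} + 10\right) \left(-19\right) = \left(651 + 1942\right) + \left(-3 + 10\right) \left(-19\right) = 2593 + 7 \left(-19\right) = 2593 - 133 = 2460$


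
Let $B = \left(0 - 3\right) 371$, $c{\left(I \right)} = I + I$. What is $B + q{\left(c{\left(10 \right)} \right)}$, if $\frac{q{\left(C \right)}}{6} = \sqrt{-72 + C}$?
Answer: $-1113 + 12 i \sqrt{13} \approx -1113.0 + 43.267 i$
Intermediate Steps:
$c{\left(I \right)} = 2 I$
$q{\left(C \right)} = 6 \sqrt{-72 + C}$
$B = -1113$ ($B = \left(0 - 3\right) 371 = \left(-3\right) 371 = -1113$)
$B + q{\left(c{\left(10 \right)} \right)} = -1113 + 6 \sqrt{-72 + 2 \cdot 10} = -1113 + 6 \sqrt{-72 + 20} = -1113 + 6 \sqrt{-52} = -1113 + 6 \cdot 2 i \sqrt{13} = -1113 + 12 i \sqrt{13}$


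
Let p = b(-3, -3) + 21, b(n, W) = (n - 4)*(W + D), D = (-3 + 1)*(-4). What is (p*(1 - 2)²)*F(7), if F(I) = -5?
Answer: 70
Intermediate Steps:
D = 8 (D = -2*(-4) = 8)
b(n, W) = (-4 + n)*(8 + W) (b(n, W) = (n - 4)*(W + 8) = (-4 + n)*(8 + W))
p = -14 (p = (-32 - 4*(-3) + 8*(-3) - 3*(-3)) + 21 = (-32 + 12 - 24 + 9) + 21 = -35 + 21 = -14)
(p*(1 - 2)²)*F(7) = -14*(1 - 2)²*(-5) = -14*(-1)²*(-5) = -14*1*(-5) = -14*(-5) = 70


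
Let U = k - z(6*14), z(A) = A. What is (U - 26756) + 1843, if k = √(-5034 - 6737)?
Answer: -24997 + I*√11771 ≈ -24997.0 + 108.49*I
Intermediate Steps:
k = I*√11771 (k = √(-11771) = I*√11771 ≈ 108.49*I)
U = -84 + I*√11771 (U = I*√11771 - 6*14 = I*√11771 - 1*84 = I*√11771 - 84 = -84 + I*√11771 ≈ -84.0 + 108.49*I)
(U - 26756) + 1843 = ((-84 + I*√11771) - 26756) + 1843 = (-26840 + I*√11771) + 1843 = -24997 + I*√11771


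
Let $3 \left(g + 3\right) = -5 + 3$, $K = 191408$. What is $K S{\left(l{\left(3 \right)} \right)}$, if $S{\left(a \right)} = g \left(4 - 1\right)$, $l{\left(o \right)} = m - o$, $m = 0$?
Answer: $-2105488$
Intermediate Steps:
$g = - \frac{11}{3}$ ($g = -3 + \frac{-5 + 3}{3} = -3 + \frac{1}{3} \left(-2\right) = -3 - \frac{2}{3} = - \frac{11}{3} \approx -3.6667$)
$l{\left(o \right)} = - o$ ($l{\left(o \right)} = 0 - o = - o$)
$S{\left(a \right)} = -11$ ($S{\left(a \right)} = - \frac{11 \left(4 - 1\right)}{3} = \left(- \frac{11}{3}\right) 3 = -11$)
$K S{\left(l{\left(3 \right)} \right)} = 191408 \left(-11\right) = -2105488$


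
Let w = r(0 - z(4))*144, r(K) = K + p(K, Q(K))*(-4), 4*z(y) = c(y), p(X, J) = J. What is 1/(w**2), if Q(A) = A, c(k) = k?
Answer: 1/186624 ≈ 5.3584e-6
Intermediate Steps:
z(y) = y/4
r(K) = -3*K (r(K) = K + K*(-4) = K - 4*K = -3*K)
w = 432 (w = -3*(0 - 4/4)*144 = -3*(0 - 1*1)*144 = -3*(0 - 1)*144 = -3*(-1)*144 = 3*144 = 432)
1/(w**2) = 1/(432**2) = 1/186624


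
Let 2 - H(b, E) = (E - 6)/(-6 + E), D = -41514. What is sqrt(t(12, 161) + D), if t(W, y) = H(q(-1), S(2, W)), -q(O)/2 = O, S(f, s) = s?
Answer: I*sqrt(41513) ≈ 203.75*I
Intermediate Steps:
q(O) = -2*O
H(b, E) = 1 (H(b, E) = 2 - (E - 6)/(-6 + E) = 2 - (-6 + E)/(-6 + E) = 2 - 1*1 = 2 - 1 = 1)
t(W, y) = 1
sqrt(t(12, 161) + D) = sqrt(1 - 41514) = sqrt(-41513) = I*sqrt(41513)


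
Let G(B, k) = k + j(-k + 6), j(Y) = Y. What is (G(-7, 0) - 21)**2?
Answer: 225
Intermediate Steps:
G(B, k) = 6 (G(B, k) = k + (-k + 6) = k + (6 - k) = 6)
(G(-7, 0) - 21)**2 = (6 - 21)**2 = (-15)**2 = 225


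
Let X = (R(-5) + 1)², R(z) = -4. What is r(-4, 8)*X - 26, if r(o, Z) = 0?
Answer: -26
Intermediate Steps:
X = 9 (X = (-4 + 1)² = (-3)² = 9)
r(-4, 8)*X - 26 = 0*9 - 26 = 0 - 26 = -26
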